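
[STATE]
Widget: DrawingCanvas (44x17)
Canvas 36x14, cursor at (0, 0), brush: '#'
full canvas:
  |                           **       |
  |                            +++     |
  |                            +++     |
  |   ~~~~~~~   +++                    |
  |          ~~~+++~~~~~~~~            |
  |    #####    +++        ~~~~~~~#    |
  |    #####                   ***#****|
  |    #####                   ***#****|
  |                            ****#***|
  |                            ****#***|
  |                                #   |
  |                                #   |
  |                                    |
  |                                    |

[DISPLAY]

+                          **               
                            +++             
                            +++             
   ~~~~~~~   +++                            
          ~~~+++~~~~~~~~                    
    #####    +++        ~~~~~~~#            
    #####                   ***#****        
    #####                   ***#****        
                            ****#***        
                            ****#***        
                                #           
                                #           
                                            
                                            
                                            
                                            
                                            


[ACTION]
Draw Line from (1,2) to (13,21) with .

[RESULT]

+                          **               
  .                         +++             
   ..                       +++             
   ~~.~~~~   +++                            
      ..  ~~~+++~~~~~~~~                    
    ####..   +++        ~~~~~~~#            
    ##### .                 ***#****        
    #####  ..               ***#****        
             .              ****#***        
              ..            ****#***        
                ..              #           
                  .             #           
                   ..                       
                     .                      
                                            
                                            
                                            


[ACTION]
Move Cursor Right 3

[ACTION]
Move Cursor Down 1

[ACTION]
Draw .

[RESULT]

                           **               
  ..                        +++             
   ..                       +++             
   ~~.~~~~   +++                            
      ..  ~~~+++~~~~~~~~                    
    ####..   +++        ~~~~~~~#            
    ##### .                 ***#****        
    #####  ..               ***#****        
             .              ****#***        
              ..            ****#***        
                ..              #           
                  .             #           
                   ..                       
                     .                      
                                            
                                            
                                            


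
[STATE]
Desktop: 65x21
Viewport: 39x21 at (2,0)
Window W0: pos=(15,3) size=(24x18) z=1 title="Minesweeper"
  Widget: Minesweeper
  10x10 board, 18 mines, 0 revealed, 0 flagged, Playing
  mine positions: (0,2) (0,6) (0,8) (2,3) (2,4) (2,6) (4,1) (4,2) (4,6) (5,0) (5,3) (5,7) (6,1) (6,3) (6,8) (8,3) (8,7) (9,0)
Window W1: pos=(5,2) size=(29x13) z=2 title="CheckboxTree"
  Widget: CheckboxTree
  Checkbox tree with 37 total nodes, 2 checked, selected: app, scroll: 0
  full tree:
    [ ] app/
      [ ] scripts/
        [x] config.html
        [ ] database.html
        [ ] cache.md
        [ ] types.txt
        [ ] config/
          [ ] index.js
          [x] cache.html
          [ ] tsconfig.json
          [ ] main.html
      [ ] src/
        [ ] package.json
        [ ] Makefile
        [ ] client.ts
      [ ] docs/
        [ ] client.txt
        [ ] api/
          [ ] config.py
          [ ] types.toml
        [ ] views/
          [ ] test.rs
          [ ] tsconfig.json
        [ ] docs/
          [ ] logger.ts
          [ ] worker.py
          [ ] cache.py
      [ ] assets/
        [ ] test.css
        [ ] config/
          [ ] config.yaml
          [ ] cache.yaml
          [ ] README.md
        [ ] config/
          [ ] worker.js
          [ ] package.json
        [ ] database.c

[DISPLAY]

                                       
                                       
   ┏━━━━━━━━━━━━━━━━━━━━━━━━━━━┓       
   ┃ CheckboxTree              ┃━━━━┓  
   ┠───────────────────────────┨    ┃  
   ┃>[-] app/                  ┃────┨  
   ┃   [-] scripts/            ┃    ┃  
   ┃     [x] config.html       ┃    ┃  
   ┃     [ ] database.html     ┃    ┃  
   ┃     [ ] cache.md          ┃    ┃  
   ┃     [ ] types.txt         ┃    ┃  
   ┃     [-] config/           ┃    ┃  
   ┃       [ ] index.js        ┃    ┃  
   ┃       [x] cache.html      ┃    ┃  
   ┗━━━━━━━━━━━━━━━━━━━━━━━━━━━┛    ┃  
             ┃■■■■■■■■■■            ┃  
             ┃                      ┃  
             ┃                      ┃  
             ┃                      ┃  
             ┃                      ┃  
             ┗━━━━━━━━━━━━━━━━━━━━━━┛  


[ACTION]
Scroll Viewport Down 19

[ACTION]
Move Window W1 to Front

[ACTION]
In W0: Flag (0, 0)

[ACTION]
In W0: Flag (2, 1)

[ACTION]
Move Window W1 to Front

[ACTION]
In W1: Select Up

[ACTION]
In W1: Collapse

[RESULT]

                                       
                                       
   ┏━━━━━━━━━━━━━━━━━━━━━━━━━━━┓       
   ┃ CheckboxTree              ┃━━━━┓  
   ┠───────────────────────────┨    ┃  
   ┃>[-] app/                  ┃────┨  
   ┃                           ┃    ┃  
   ┃                           ┃    ┃  
   ┃                           ┃    ┃  
   ┃                           ┃    ┃  
   ┃                           ┃    ┃  
   ┃                           ┃    ┃  
   ┃                           ┃    ┃  
   ┃                           ┃    ┃  
   ┗━━━━━━━━━━━━━━━━━━━━━━━━━━━┛    ┃  
             ┃■■■■■■■■■■            ┃  
             ┃                      ┃  
             ┃                      ┃  
             ┃                      ┃  
             ┃                      ┃  
             ┗━━━━━━━━━━━━━━━━━━━━━━┛  


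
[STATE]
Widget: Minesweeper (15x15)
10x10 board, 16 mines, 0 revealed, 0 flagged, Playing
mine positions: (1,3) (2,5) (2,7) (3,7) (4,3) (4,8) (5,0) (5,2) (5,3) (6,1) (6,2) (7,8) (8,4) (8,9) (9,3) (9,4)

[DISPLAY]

■■■■■■■■■■     
■■■■■■■■■■     
■■■■■■■■■■     
■■■■■■■■■■     
■■■■■■■■■■     
■■■■■■■■■■     
■■■■■■■■■■     
■■■■■■■■■■     
■■■■■■■■■■     
■■■■■■■■■■     
               
               
               
               
               


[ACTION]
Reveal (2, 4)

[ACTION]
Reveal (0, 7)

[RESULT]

■■■■1          
■■■■21211      
■■■■2■■■2      
■■■■■■■■31     
■■■■■■■■■■     
■■■■■■■■■■     
■■■■■■■■■■     
■■■■■■■■■■     
■■■■■■■■■■     
■■■■■■■■■■     
               
               
               
               
               


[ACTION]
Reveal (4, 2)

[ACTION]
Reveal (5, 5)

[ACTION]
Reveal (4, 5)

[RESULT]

■■■■1          
■■■■21211      
■■■■2■■■2      
■■■■213■31     
■■3■2 12■■     
■■■■2  1■■     
■■■■1  1■■     
■■■■11 1■■     
■■■■■2 12■     
■■■■■2  1■     
               
               
               
               
               


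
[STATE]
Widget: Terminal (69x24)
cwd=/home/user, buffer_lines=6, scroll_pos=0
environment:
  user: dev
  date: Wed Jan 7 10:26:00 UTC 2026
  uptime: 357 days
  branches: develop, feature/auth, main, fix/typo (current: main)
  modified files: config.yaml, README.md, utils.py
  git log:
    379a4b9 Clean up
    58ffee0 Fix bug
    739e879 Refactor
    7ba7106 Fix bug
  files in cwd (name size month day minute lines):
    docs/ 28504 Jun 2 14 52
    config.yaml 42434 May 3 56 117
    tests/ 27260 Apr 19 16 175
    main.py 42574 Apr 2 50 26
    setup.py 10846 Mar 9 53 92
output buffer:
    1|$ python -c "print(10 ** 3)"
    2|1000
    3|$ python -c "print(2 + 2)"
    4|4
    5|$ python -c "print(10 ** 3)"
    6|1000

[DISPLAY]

$ python -c "print(10 ** 3)"                                         
1000                                                                 
$ python -c "print(2 + 2)"                                           
4                                                                    
$ python -c "print(10 ** 3)"                                         
1000                                                                 
$ █                                                                  
                                                                     
                                                                     
                                                                     
                                                                     
                                                                     
                                                                     
                                                                     
                                                                     
                                                                     
                                                                     
                                                                     
                                                                     
                                                                     
                                                                     
                                                                     
                                                                     
                                                                     


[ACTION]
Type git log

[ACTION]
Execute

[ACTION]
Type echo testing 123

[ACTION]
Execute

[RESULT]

$ python -c "print(10 ** 3)"                                         
1000                                                                 
$ python -c "print(2 + 2)"                                           
4                                                                    
$ python -c "print(10 ** 3)"                                         
1000                                                                 
$ git log                                                            
379a4b9 Clean up                                                     
58ffee0 Fix bug                                                      
739e879 Refactor                                                     
7ba7106 Fix bug                                                      
$ echo testing 123                                                   
testing 123                                                          
$ █                                                                  
                                                                     
                                                                     
                                                                     
                                                                     
                                                                     
                                                                     
                                                                     
                                                                     
                                                                     
                                                                     


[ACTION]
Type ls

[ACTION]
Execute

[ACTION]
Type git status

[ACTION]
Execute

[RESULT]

$ python -c "print(10 ** 3)"                                         
1000                                                                 
$ python -c "print(2 + 2)"                                           
4                                                                    
$ python -c "print(10 ** 3)"                                         
1000                                                                 
$ git log                                                            
379a4b9 Clean up                                                     
58ffee0 Fix bug                                                      
739e879 Refactor                                                     
7ba7106 Fix bug                                                      
$ echo testing 123                                                   
testing 123                                                          
$ ls                                                                 
docs/  config.yaml  tests/  main.py  setup.py                        
$ git status                                                         
On branch main                                                       
Changes not staged for commit:                                       
                                                                     
        modified:   config.yaml                                      
        modified:   README.md                                        
        modified:   utils.py                                         
$ █                                                                  
                                                                     


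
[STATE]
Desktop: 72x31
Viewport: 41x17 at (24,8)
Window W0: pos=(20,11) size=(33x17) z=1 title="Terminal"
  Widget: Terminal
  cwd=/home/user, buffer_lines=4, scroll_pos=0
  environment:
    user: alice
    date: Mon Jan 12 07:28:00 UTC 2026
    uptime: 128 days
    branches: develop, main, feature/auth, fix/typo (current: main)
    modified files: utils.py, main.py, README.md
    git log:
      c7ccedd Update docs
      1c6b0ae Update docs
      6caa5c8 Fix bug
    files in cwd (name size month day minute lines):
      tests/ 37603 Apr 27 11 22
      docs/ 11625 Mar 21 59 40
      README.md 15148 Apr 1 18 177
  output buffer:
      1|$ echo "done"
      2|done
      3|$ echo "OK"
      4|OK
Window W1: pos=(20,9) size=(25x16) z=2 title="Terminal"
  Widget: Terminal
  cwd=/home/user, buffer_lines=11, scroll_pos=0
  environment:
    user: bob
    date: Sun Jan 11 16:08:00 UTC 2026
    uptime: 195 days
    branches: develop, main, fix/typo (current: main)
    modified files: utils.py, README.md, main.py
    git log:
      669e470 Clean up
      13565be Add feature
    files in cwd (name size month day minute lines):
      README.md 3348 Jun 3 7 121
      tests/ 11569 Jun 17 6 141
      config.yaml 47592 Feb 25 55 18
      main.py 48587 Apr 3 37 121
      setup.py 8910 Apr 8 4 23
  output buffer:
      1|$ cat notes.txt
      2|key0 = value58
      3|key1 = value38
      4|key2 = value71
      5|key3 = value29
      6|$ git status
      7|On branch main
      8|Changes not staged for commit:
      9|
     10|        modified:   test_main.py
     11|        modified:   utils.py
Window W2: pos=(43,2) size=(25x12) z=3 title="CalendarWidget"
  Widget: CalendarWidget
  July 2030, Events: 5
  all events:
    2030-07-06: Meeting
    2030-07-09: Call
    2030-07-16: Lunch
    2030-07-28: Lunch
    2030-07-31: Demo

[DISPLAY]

                   ┃ 8  9* 10 11 12 13 14
━━━━━━━━━━━━━━━━━━━┃15 16* 17 18 19 20 21
rminal             ┃22 23 24 25 26 27 28*
───────────────────┃29 30 31*            
at notes.txt       ┃                     
0 = value58        ┗━━━━━━━━━━━━━━━━━━━━━
1 = value38         ┃       ┃            
2 = value71         ┃       ┃            
3 = value29         ┃       ┃            
it status           ┃       ┃            
branch main         ┃       ┃            
nges not staged for ┃       ┃            
                    ┃       ┃            
     modified:   tes┃       ┃            
     modified:   uti┃       ┃            
                    ┃       ┃            
━━━━━━━━━━━━━━━━━━━━┛       ┃            


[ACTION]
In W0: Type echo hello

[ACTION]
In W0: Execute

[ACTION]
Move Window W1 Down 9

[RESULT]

                   ┃ 8  9* 10 11 12 13 14
                   ┃15 16* 17 18 19 20 21
                   ┃22 23 24 25 26 27 28*
━━━━━━━━━━━━━━━━━━━┃29 30 31*            
rminal             ┃                     
───────────────────┗━━━━━━━━━━━━━━━━━━━━━
cho "done"                  ┃            
━━━━━━━━━━━━━━━━━━━━┓       ┃            
rminal              ┃       ┃            
────────────────────┨       ┃            
at notes.txt        ┃       ┃            
0 = value58         ┃       ┃            
1 = value38         ┃       ┃            
2 = value71         ┃       ┃            
3 = value29         ┃       ┃            
it status           ┃       ┃            
branch main         ┃       ┃            


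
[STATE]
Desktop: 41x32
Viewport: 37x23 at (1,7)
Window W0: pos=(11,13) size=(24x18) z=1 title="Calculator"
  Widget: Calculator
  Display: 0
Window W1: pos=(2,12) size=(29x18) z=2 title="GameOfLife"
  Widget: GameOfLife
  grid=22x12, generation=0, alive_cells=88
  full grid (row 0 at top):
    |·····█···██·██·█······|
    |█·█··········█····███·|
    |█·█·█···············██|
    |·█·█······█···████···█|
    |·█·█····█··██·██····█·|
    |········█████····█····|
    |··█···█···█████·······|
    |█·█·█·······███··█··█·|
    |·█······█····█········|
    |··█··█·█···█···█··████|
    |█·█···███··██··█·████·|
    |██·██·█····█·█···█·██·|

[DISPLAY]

                                     
                                     
                                     
                                     
                                     
 ┏━━━━━━━━━━━━━━━━━━━━━━━━━━━┓       
 ┃ GameOfLife                ┃━━━┓   
 ┠───────────────────────────┨   ┃   
 ┃Gen: 0                     ┃───┨   
 ┃·····█···██·██·█······     ┃  0┃   
 ┃█·█··········█····███·     ┃   ┃   
 ┃█·█·█···············██     ┃   ┃   
 ┃·█·█······█···████···█     ┃   ┃   
 ┃·█·█····█··██·██····█·     ┃   ┃   
 ┃········█████····█····     ┃   ┃   
 ┃··█···█···█████·······     ┃   ┃   
 ┃█·█·█·······███··█··█·     ┃   ┃   
 ┃·█······█····█········     ┃   ┃   
 ┃··█··█·█···█···█··████     ┃   ┃   
 ┃█·█···███··██··█·████·     ┃   ┃   
 ┃██·██·█····█·█···█·██·     ┃   ┃   
 ┃                           ┃   ┃   
 ┗━━━━━━━━━━━━━━━━━━━━━━━━━━━┛   ┃   


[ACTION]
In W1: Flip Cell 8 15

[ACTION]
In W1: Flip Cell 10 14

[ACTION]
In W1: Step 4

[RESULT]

                                     
                                     
                                     
                                     
                                     
 ┏━━━━━━━━━━━━━━━━━━━━━━━━━━━┓       
 ┃ GameOfLife                ┃━━━┓   
 ┠───────────────────────────┨   ┃   
 ┃Gen: 4                     ┃───┨   
 ┃··············█····█··     ┃  0┃   
 ┃··············███████·     ┃   ┃   
 ┃·█·················██·     ┃   ┃   
 ┃█············███████··     ┃   ┃   
 ┃·······██····██·██····     ┃   ┃   
 ┃·······██····█········     ┃   ┃   
 ┃··██··················     ┃   ┃   
 ┃··██········███·······     ┃   ┃   
 ┃···········█··········     ┃   ┃   
 ┃··········██··········     ┃   ┃   
 ┃··█·█····█·······█····     ┃   ┃   
 ┃··█·█·····██·····█····     ┃   ┃   
 ┃                           ┃   ┃   
 ┗━━━━━━━━━━━━━━━━━━━━━━━━━━━┛   ┃   


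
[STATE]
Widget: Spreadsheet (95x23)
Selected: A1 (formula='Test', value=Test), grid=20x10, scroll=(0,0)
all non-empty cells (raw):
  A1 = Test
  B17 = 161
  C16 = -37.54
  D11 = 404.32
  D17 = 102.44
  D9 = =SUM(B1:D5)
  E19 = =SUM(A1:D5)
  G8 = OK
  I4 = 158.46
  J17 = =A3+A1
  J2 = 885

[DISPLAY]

A1: Test                                                                                       
       A       B       C       D       E       F       G       H       I       J               
-----------------------------------------------------------------------------------------------
  1 [Test]         0       0       0       0       0       0       0       0       0           
  2        0       0       0       0       0       0       0       0       0     885           
  3        0       0       0       0       0       0       0       0       0       0           
  4        0       0       0       0       0       0       0       0  158.46       0           
  5        0       0       0       0       0       0       0       0       0       0           
  6        0       0       0       0       0       0       0       0       0       0           
  7        0       0       0       0       0       0       0       0       0       0           
  8        0       0       0       0       0       0OK             0       0       0           
  9        0       0       0       0       0       0       0       0       0       0           
 10        0       0       0       0       0       0       0       0       0       0           
 11        0       0       0  404.32       0       0       0       0       0       0           
 12        0       0       0       0       0       0       0       0       0       0           
 13        0       0       0       0       0       0       0       0       0       0           
 14        0       0       0       0       0       0       0       0       0       0           
 15        0       0       0       0       0       0       0       0       0       0           
 16        0       0  -37.54       0       0       0       0       0       0       0           
 17        0     161       0  102.44       0       0       0       0       0#ERR!              
 18        0       0       0       0       0       0       0       0       0       0           
 19        0       0       0       0       0       0       0       0       0       0           
 20        0       0       0       0       0       0       0       0       0       0           


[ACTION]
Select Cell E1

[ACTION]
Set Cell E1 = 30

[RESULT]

E1: 30                                                                                         
       A       B       C       D       E       F       G       H       I       J               
-----------------------------------------------------------------------------------------------
  1 Test           0       0       0    [30]       0       0       0       0       0           
  2        0       0       0       0       0       0       0       0       0     885           
  3        0       0       0       0       0       0       0       0       0       0           
  4        0       0       0       0       0       0       0       0  158.46       0           
  5        0       0       0       0       0       0       0       0       0       0           
  6        0       0       0       0       0       0       0       0       0       0           
  7        0       0       0       0       0       0       0       0       0       0           
  8        0       0       0       0       0       0OK             0       0       0           
  9        0       0       0       0       0       0       0       0       0       0           
 10        0       0       0       0       0       0       0       0       0       0           
 11        0       0       0  404.32       0       0       0       0       0       0           
 12        0       0       0       0       0       0       0       0       0       0           
 13        0       0       0       0       0       0       0       0       0       0           
 14        0       0       0       0       0       0       0       0       0       0           
 15        0       0       0       0       0       0       0       0       0       0           
 16        0       0  -37.54       0       0       0       0       0       0       0           
 17        0     161       0  102.44       0       0       0       0       0#ERR!              
 18        0       0       0       0       0       0       0       0       0       0           
 19        0       0       0       0       0       0       0       0       0       0           
 20        0       0       0       0       0       0       0       0       0       0           


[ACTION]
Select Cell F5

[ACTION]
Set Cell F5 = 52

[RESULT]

F5: 52                                                                                         
       A       B       C       D       E       F       G       H       I       J               
-----------------------------------------------------------------------------------------------
  1 Test           0       0       0      30       0       0       0       0       0           
  2        0       0       0       0       0       0       0       0       0     885           
  3        0       0       0       0       0       0       0       0       0       0           
  4        0       0       0       0       0       0       0       0  158.46       0           
  5        0       0       0       0       0    [52]       0       0       0       0           
  6        0       0       0       0       0       0       0       0       0       0           
  7        0       0       0       0       0       0       0       0       0       0           
  8        0       0       0       0       0       0OK             0       0       0           
  9        0       0       0       0       0       0       0       0       0       0           
 10        0       0       0       0       0       0       0       0       0       0           
 11        0       0       0  404.32       0       0       0       0       0       0           
 12        0       0       0       0       0       0       0       0       0       0           
 13        0       0       0       0       0       0       0       0       0       0           
 14        0       0       0       0       0       0       0       0       0       0           
 15        0       0       0       0       0       0       0       0       0       0           
 16        0       0  -37.54       0       0       0       0       0       0       0           
 17        0     161       0  102.44       0       0       0       0       0#ERR!              
 18        0       0       0       0       0       0       0       0       0       0           
 19        0       0       0       0       0       0       0       0       0       0           
 20        0       0       0       0       0       0       0       0       0       0           


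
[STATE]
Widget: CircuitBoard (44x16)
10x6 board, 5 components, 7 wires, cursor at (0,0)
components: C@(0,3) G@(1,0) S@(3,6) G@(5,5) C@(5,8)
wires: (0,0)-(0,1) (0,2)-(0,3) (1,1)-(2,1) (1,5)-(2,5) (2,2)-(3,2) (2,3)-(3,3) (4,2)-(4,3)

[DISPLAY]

   0 1 2 3 4 5 6 7 8 9                      
0  [.]─ ·   · ─ C                           
                                            
1   G   ·               ·                   
        │               │                   
2       ·   ·   ·       ·                   
            │   │                           
3           ·   ·           S               
                                            
4           · ─ ·                           
                                            
5                       G           C       
Cursor: (0,0)                               
                                            
                                            
                                            


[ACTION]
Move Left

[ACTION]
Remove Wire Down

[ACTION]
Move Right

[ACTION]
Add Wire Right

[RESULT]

   0 1 2 3 4 5 6 7 8 9                      
0   · ─[.]─ · ─ C                           
                                            
1   G   ·               ·                   
        │               │                   
2       ·   ·   ·       ·                   
            │   │                           
3           ·   ·           S               
                                            
4           · ─ ·                           
                                            
5                       G           C       
Cursor: (0,1)                               
                                            
                                            
                                            


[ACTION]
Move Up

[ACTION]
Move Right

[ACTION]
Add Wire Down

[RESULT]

   0 1 2 3 4 5 6 7 8 9                      
0   · ─ · ─[.]─ C                           
            │                               
1   G   ·   ·           ·                   
        │               │                   
2       ·   ·   ·       ·                   
            │   │                           
3           ·   ·           S               
                                            
4           · ─ ·                           
                                            
5                       G           C       
Cursor: (0,2)                               
                                            
                                            
                                            


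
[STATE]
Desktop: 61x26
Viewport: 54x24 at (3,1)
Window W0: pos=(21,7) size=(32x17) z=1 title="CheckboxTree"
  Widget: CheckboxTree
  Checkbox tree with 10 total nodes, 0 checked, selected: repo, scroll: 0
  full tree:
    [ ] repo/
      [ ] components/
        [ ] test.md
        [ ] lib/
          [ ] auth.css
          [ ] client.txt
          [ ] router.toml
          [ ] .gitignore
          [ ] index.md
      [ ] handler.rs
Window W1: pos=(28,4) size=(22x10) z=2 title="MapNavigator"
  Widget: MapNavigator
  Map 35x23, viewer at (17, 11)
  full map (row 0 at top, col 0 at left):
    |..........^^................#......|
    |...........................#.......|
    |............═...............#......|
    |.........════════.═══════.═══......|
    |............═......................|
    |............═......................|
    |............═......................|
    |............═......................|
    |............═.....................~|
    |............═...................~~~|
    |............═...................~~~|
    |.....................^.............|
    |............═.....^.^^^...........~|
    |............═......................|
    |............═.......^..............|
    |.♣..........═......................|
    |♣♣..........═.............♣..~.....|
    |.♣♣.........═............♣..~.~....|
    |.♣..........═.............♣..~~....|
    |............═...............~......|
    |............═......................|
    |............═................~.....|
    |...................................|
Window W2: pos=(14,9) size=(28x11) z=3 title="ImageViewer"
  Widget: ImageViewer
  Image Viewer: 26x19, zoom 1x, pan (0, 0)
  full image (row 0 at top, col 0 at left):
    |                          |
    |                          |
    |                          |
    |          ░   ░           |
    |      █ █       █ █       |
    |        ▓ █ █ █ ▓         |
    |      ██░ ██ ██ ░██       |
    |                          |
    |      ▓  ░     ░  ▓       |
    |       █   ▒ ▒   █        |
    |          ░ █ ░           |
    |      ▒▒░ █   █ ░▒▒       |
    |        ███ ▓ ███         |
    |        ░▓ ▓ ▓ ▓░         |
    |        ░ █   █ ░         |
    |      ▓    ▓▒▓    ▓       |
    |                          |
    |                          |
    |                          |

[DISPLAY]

                                                      
                                                      
                                                      
                         ┏━━━━━━━━━━━━━━━━━━━━┓       
                         ┃ MapNavigator       ┃       
                         ┠────────────────────┨       
                  ┏━━━━━━┃.....═..............┃━━┓    
                  ┃ Check┃.....═..............┃  ┃    
           ┏━━━━━━━━━━━━━━━━━━━━━━━━━━┓.......┃──┨    
           ┃ ImageViewer              ┃.^.....┃  ┃    
           ┠──────────────────────────┨^^^....┃  ┃    
           ┃                          ┃.......┃  ┃    
           ┃                          ┃━━━━━━━┛  ┃    
           ┃                          ┃          ┃    
           ┃          ░   ░           ┃t         ┃    
           ┃      █ █       █ █       ┃ml        ┃    
           ┃        ▓ █ █ █ ▓         ┃e         ┃    
           ┃      ██░ ██ ██ ░██       ┃          ┃    
           ┗━━━━━━━━━━━━━━━━━━━━━━━━━━┛          ┃    
                  ┃                              ┃    
                  ┃                              ┃    
                  ┃                              ┃    
                  ┗━━━━━━━━━━━━━━━━━━━━━━━━━━━━━━┛    
                                                      


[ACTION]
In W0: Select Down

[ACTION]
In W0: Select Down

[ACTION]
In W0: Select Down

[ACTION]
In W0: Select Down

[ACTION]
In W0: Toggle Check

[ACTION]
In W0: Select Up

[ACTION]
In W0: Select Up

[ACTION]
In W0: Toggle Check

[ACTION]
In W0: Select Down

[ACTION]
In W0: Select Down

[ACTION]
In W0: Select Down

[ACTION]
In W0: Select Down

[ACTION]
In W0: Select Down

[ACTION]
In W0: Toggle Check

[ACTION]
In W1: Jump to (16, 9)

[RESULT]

                                                      
                                                      
                                                      
                         ┏━━━━━━━━━━━━━━━━━━━━┓       
                         ┃ MapNavigator       ┃       
                         ┠────────────────────┨       
                  ┏━━━━━━┃......═.............┃━━┓    
                  ┃ Check┃......═.............┃  ┃    
           ┏━━━━━━━━━━━━━━━━━━━━━━━━━━┓.......┃──┨    
           ┃ ImageViewer              ┃.......┃  ┃    
           ┠──────────────────────────┨.......┃  ┃    
           ┃                          ┃..^....┃  ┃    
           ┃                          ┃━━━━━━━┛  ┃    
           ┃                          ┃          ┃    
           ┃          ░   ░           ┃t         ┃    
           ┃      █ █       █ █       ┃ml        ┃    
           ┃        ▓ █ █ █ ▓         ┃e         ┃    
           ┃      ██░ ██ ██ ░██       ┃          ┃    
           ┗━━━━━━━━━━━━━━━━━━━━━━━━━━┛          ┃    
                  ┃                              ┃    
                  ┃                              ┃    
                  ┃                              ┃    
                  ┗━━━━━━━━━━━━━━━━━━━━━━━━━━━━━━┛    
                                                      


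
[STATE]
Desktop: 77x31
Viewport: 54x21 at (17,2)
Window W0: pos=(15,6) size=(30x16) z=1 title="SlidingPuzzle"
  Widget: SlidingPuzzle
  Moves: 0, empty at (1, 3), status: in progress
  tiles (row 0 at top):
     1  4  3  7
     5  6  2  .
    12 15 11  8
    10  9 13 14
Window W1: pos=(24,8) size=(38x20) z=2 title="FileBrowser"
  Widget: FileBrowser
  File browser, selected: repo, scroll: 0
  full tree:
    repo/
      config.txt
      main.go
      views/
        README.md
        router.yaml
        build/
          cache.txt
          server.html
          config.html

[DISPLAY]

                                                      
                                                      
                                                      
                                                      
━━━━━━━━━━━━━━━━━━━━━━━━━━━┓                          
SlidingPuzzle              ┃                          
───────┏━━━━━━━━━━━━━━━━━━━━━━━━━━━━━━━━━━━━┓         
────┬──┃ FileBrowser                        ┃         
  1 │  ┠────────────────────────────────────┨         
────┼──┃> [-] repo/                         ┃         
  5 │  ┃    config.txt                      ┃         
────┼──┃    main.go                         ┃         
 12 │ 1┃    [+] views/                      ┃         
────┼──┃                                    ┃         
 10 │  ┃                                    ┃         
────┴──┃                                    ┃         
oves: 0┃                                    ┃         
       ┃                                    ┃         
       ┃                                    ┃         
━━━━━━━┃                                    ┃         
       ┃                                    ┃         


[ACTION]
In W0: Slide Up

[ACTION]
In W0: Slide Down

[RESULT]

                                                      
                                                      
                                                      
                                                      
━━━━━━━━━━━━━━━━━━━━━━━━━━━┓                          
SlidingPuzzle              ┃                          
───────┏━━━━━━━━━━━━━━━━━━━━━━━━━━━━━━━━━━━━┓         
────┬──┃ FileBrowser                        ┃         
  1 │  ┠────────────────────────────────────┨         
────┼──┃> [-] repo/                         ┃         
  5 │  ┃    config.txt                      ┃         
────┼──┃    main.go                         ┃         
 12 │ 1┃    [+] views/                      ┃         
────┼──┃                                    ┃         
 10 │  ┃                                    ┃         
────┴──┃                                    ┃         
oves: 2┃                                    ┃         
       ┃                                    ┃         
       ┃                                    ┃         
━━━━━━━┃                                    ┃         
       ┃                                    ┃         


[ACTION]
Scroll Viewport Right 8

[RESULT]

                                                      
                                                      
                                                      
                                                      
━━━━━━━━━━━━━━━━━━━━━┓                                
gPuzzle              ┃                                
─┏━━━━━━━━━━━━━━━━━━━━━━━━━━━━━━━━━━━━┓               
─┃ FileBrowser                        ┃               
 ┠────────────────────────────────────┨               
─┃> [-] repo/                         ┃               
 ┃    config.txt                      ┃               
─┃    main.go                         ┃               
1┃    [+] views/                      ┃               
─┃                                    ┃               
 ┃                                    ┃               
─┃                                    ┃               
2┃                                    ┃               
 ┃                                    ┃               
 ┃                                    ┃               
━┃                                    ┃               
 ┃                                    ┃               
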